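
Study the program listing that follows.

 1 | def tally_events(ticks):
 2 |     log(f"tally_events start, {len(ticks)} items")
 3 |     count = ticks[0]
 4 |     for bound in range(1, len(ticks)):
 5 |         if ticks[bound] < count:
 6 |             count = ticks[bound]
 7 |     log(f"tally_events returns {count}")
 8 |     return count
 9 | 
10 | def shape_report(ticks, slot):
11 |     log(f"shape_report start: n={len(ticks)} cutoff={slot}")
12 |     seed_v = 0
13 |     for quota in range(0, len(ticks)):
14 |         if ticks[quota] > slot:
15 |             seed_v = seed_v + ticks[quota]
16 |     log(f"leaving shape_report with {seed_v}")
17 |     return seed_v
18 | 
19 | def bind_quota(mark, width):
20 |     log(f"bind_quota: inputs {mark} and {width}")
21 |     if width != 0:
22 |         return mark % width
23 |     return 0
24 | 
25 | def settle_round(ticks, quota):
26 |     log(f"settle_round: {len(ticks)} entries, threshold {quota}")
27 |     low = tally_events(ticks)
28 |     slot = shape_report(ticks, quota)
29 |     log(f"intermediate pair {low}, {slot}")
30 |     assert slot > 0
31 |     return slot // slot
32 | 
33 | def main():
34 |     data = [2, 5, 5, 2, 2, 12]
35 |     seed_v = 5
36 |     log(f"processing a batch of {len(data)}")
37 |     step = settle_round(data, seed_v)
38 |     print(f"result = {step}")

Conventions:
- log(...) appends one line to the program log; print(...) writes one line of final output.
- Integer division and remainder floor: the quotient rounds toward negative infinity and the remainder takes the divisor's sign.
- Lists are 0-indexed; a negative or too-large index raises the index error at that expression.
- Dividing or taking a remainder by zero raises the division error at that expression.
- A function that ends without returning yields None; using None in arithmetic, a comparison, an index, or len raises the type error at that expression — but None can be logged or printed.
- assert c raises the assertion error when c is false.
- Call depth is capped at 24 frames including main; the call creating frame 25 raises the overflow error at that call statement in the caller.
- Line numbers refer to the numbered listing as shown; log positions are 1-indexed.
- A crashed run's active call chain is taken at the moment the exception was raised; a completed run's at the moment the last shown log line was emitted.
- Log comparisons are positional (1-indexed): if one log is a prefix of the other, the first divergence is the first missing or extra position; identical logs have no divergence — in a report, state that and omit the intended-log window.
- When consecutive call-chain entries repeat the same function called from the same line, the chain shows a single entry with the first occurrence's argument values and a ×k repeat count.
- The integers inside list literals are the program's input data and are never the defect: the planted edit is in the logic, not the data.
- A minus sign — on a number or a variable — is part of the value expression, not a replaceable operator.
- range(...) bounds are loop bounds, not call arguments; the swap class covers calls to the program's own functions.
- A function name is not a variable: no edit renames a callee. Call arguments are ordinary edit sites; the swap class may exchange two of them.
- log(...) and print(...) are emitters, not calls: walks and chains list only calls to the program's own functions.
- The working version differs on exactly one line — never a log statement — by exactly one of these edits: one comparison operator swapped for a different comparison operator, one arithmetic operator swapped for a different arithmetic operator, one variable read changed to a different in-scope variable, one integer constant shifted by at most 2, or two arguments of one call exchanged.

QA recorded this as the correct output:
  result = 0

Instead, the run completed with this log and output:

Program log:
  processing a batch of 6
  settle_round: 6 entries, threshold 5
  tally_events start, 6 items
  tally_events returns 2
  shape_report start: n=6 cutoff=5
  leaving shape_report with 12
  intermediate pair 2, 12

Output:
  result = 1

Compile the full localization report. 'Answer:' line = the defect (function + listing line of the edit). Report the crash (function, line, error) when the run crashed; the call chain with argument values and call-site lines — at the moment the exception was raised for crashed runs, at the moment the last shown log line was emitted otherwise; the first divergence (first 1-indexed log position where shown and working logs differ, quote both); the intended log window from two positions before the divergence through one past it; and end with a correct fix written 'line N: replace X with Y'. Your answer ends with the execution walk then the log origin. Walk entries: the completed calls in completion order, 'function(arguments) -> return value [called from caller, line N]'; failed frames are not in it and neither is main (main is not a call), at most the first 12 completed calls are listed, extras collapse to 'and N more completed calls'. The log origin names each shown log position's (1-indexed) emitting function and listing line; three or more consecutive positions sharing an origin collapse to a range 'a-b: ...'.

Answer: the defect is in settle_round at line 31.
Core observation: The two runs log identically and part ways only at the printed values.
Call chain: main -> settle_round([2, 5, 5, 2, 2, 12], 5) (called at line 37).
First divergence: none (the log streams are identical).
Execution walk:
  tally_events([2, 5, 5, 2, 2, 12]) -> 2  [called from settle_round, line 27]
  shape_report([2, 5, 5, 2, 2, 12], 5) -> 12  [called from settle_round, line 28]
  settle_round([2, 5, 5, 2, 2, 12], 5) -> 1  [called from main, line 37]
Log origin:
  1: emitted by main (line 36)
  2: emitted by settle_round (line 26)
  3: emitted by tally_events (line 2)
  4: emitted by tally_events (line 7)
  5: emitted by shape_report (line 11)
  6: emitted by shape_report (line 16)
  7: emitted by settle_round (line 29)
A correct fix: line 31: replace `slot // slot` with `low // slot`.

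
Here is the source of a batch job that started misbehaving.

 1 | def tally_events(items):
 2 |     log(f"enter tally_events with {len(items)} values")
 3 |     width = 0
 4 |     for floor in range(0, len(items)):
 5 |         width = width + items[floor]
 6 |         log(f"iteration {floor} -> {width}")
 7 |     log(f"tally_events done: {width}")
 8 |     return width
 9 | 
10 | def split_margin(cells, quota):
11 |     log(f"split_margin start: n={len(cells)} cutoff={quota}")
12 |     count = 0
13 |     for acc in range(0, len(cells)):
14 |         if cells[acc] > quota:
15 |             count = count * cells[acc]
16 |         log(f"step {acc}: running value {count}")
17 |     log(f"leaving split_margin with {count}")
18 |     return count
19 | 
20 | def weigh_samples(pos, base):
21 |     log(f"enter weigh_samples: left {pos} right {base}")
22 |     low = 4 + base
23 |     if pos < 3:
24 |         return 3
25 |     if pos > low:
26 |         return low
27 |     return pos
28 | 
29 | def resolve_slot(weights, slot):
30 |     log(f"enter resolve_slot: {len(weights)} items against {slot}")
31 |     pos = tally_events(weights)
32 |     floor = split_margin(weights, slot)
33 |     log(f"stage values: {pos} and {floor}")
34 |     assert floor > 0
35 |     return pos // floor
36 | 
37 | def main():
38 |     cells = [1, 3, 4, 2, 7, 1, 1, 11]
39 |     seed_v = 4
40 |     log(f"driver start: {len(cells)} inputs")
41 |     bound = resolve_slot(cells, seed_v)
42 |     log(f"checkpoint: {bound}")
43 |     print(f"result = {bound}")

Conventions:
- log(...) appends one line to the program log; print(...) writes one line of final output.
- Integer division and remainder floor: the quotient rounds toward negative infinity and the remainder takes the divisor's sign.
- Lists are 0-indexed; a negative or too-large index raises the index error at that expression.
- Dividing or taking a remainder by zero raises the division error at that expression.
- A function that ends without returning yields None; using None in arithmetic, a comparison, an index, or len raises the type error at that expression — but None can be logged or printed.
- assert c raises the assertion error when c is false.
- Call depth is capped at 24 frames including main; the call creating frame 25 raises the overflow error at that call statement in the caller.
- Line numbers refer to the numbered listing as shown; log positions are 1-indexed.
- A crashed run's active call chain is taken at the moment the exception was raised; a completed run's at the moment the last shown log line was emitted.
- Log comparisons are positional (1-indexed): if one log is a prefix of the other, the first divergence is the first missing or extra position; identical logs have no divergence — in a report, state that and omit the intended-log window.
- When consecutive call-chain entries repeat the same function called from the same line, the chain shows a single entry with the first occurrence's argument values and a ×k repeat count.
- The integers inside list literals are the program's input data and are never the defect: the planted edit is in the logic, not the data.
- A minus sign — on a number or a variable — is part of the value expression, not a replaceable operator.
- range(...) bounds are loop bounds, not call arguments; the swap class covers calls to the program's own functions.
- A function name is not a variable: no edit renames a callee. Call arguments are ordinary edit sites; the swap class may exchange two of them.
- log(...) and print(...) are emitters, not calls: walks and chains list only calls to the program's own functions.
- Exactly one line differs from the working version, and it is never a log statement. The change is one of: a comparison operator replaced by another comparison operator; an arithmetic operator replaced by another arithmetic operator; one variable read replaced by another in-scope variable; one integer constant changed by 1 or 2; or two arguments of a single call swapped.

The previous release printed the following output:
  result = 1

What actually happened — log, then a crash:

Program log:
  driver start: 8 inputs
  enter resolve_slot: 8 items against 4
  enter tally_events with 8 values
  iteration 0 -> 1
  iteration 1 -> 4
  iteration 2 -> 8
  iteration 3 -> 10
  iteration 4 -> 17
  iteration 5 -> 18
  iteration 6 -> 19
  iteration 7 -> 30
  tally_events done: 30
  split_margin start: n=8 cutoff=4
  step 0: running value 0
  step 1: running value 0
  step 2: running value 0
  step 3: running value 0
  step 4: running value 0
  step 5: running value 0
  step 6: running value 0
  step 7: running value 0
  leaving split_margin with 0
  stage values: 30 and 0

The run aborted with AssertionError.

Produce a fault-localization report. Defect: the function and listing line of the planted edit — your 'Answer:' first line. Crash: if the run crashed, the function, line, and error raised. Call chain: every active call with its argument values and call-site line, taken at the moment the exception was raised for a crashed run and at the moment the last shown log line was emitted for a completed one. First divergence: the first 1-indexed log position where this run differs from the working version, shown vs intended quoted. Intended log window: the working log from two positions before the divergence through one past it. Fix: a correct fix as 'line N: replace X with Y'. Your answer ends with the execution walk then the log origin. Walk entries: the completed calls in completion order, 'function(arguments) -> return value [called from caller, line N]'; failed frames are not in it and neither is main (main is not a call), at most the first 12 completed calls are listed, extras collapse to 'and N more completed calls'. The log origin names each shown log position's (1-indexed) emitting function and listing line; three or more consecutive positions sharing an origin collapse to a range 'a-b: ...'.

Answer: the defect is in split_margin at line 15.
Key fact: Position 18 is the first bad log line: 'step 4: running value 0' should read 'step 4: running value 7'.
Crash: resolve_slot, line 34, AssertionError.
Call chain: main -> resolve_slot([1, 3, 4, 2, 7, 1, 1, 11], 4) (called at line 41).
First divergence: position 18; shown 'step 4: running value 0' vs intended 'step 4: running value 7'.
Intended log window:
  16: step 2: running value 0
  17: step 3: running value 0
  18: step 4: running value 7
  19: step 5: running value 7
Execution walk:
  tally_events([1, 3, 4, 2, 7, 1, 1, 11]) -> 30  [called from resolve_slot, line 31]
  split_margin([1, 3, 4, 2, 7, 1, 1, 11], 4) -> 0  [called from resolve_slot, line 32]
Log origins:
  1: logged in main at line 40
  2: logged in resolve_slot at line 30
  3: logged in tally_events at line 2
  4-11: logged in tally_events at line 6
  12: logged in tally_events at line 7
  13: logged in split_margin at line 11
  14-21: logged in split_margin at line 16
  22: logged in split_margin at line 17
  23: logged in resolve_slot at line 33
A correct fix: line 15: replace `*` with `+`.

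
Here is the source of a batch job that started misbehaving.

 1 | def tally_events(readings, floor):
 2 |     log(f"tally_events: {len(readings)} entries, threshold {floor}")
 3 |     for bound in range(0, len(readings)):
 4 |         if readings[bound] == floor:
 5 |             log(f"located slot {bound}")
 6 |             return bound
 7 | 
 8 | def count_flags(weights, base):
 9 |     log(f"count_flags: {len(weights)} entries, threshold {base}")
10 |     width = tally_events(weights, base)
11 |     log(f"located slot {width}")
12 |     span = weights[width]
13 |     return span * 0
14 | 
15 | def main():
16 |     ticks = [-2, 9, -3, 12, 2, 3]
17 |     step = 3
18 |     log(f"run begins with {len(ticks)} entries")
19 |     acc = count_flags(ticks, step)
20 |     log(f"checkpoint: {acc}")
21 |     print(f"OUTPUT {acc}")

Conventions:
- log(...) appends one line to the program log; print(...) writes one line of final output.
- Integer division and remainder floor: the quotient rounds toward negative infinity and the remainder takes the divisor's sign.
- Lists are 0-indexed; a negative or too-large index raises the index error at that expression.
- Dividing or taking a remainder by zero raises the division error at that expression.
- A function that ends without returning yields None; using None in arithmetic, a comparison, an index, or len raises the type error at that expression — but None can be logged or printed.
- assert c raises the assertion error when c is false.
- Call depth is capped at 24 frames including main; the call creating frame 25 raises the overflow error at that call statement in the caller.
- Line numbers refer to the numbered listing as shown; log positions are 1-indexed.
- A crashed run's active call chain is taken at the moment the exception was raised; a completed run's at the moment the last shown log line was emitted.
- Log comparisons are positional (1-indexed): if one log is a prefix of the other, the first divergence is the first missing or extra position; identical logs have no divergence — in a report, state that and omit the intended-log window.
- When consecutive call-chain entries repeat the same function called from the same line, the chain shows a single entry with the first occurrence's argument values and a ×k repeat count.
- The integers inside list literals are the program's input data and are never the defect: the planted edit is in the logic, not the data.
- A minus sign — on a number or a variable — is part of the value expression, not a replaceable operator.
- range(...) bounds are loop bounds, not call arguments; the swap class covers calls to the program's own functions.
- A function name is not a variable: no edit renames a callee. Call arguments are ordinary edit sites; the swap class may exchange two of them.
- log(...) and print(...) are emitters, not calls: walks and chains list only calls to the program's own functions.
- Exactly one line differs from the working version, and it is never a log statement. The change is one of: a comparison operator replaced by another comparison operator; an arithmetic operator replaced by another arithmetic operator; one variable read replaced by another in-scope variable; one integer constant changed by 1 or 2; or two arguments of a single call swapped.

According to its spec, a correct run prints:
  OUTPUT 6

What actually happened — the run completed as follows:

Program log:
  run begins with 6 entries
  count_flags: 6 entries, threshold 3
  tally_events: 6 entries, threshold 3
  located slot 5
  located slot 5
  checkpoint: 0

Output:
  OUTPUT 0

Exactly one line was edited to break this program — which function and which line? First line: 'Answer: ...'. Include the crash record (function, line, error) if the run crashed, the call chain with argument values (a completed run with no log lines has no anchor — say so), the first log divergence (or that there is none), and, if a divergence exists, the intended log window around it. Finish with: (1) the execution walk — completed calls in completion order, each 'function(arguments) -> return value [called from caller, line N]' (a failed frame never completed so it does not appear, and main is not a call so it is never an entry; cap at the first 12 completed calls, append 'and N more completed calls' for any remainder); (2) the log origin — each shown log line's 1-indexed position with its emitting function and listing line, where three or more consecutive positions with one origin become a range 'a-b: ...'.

Answer: the defect is in count_flags at line 13.
The tell: The log first diverges at position 6: the faulty run prints 'checkpoint: 0' where the working version prints 'checkpoint: 6'.
Call chain: main.
First divergence: position 6 — the shown line 'checkpoint: 0' should read 'checkpoint: 6'.
Intended log window:
  4: located slot 5
  5: located slot 5
  6: checkpoint: 6
Execution walk:
  tally_events([-2, 9, -3, 12, 2, 3], 3) -> 5  [called from count_flags, line 10]
  count_flags([-2, 9, -3, 12, 2, 3], 3) -> 0  [called from main, line 19]
Log origin:
  1: emitted by main (line 18)
  2: emitted by count_flags (line 9)
  3: emitted by tally_events (line 2)
  4: emitted by tally_events (line 5)
  5: emitted by count_flags (line 11)
  6: emitted by main (line 20)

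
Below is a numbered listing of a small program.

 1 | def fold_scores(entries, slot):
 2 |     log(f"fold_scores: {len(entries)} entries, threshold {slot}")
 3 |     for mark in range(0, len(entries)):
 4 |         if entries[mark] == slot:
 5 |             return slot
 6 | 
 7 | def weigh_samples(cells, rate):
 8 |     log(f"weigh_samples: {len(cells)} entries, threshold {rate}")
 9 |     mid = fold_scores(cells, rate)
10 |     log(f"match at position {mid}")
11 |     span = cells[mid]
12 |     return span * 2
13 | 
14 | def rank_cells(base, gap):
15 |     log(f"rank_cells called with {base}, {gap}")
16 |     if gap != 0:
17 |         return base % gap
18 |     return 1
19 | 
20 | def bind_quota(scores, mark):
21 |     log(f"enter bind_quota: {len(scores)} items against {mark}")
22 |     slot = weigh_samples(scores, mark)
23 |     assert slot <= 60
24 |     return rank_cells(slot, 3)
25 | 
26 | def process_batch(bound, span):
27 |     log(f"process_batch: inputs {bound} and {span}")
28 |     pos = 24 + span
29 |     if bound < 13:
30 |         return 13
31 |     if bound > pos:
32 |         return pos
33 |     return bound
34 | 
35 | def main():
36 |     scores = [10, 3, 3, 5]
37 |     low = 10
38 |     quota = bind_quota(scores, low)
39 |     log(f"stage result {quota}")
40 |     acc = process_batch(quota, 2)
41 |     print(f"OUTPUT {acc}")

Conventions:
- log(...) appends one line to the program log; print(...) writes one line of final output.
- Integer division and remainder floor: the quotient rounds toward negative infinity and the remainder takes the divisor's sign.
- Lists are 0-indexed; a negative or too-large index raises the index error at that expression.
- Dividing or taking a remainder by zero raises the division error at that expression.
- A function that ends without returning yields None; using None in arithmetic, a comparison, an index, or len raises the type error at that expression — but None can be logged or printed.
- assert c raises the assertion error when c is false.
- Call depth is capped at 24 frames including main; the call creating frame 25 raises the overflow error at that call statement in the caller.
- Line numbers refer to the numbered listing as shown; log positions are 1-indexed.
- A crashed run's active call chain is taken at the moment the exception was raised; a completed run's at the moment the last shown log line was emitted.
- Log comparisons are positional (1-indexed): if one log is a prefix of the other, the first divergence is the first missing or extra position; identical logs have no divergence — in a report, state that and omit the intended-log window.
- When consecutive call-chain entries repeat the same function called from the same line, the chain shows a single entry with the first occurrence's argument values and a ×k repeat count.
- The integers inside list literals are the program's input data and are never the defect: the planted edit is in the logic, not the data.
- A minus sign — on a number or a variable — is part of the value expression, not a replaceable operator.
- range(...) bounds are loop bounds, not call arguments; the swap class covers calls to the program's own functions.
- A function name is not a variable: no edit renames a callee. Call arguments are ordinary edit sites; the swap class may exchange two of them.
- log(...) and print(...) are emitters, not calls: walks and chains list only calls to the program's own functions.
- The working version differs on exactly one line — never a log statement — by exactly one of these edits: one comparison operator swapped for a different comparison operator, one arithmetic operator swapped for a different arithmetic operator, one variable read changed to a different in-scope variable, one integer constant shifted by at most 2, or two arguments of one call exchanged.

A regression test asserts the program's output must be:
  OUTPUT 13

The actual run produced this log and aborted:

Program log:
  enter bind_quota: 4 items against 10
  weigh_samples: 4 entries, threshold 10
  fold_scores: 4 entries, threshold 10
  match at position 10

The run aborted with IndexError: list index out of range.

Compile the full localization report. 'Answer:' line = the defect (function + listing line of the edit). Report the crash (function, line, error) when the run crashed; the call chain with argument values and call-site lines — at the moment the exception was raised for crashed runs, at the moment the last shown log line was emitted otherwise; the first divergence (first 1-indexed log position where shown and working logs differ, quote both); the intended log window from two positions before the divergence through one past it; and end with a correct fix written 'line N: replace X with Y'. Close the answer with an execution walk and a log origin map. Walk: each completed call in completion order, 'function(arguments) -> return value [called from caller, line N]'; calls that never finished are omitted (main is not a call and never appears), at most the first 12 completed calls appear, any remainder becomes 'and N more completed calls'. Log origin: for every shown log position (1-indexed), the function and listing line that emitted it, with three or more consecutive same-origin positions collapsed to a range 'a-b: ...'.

Answer: the defect is in fold_scores at line 5.
Key observation: Everything matches until log position 4, which reads 'match at position 10' in place of 'match at position 0'.
Crash: weigh_samples, line 11, IndexError.
Call chain: main -> bind_quota([10, 3, 3, 5], 10) (called at line 38) -> weigh_samples([10, 3, 3, 5], 10) (called at line 22).
First divergence: position 4 — the shown line 'match at position 10' should read 'match at position 0'.
Intended log window:
  2: weigh_samples: 4 entries, threshold 10
  3: fold_scores: 4 entries, threshold 10
  4: match at position 0
  5: rank_cells called with 20, 3
Execution walk:
  fold_scores([10, 3, 3, 5], 10) -> 10  [called from weigh_samples, line 9]
Log origins:
  1: from bind_quota, line 21
  2: from weigh_samples, line 8
  3: from fold_scores, line 2
  4: from weigh_samples, line 10
A correct fix: line 5: replace `slot` with `mark`.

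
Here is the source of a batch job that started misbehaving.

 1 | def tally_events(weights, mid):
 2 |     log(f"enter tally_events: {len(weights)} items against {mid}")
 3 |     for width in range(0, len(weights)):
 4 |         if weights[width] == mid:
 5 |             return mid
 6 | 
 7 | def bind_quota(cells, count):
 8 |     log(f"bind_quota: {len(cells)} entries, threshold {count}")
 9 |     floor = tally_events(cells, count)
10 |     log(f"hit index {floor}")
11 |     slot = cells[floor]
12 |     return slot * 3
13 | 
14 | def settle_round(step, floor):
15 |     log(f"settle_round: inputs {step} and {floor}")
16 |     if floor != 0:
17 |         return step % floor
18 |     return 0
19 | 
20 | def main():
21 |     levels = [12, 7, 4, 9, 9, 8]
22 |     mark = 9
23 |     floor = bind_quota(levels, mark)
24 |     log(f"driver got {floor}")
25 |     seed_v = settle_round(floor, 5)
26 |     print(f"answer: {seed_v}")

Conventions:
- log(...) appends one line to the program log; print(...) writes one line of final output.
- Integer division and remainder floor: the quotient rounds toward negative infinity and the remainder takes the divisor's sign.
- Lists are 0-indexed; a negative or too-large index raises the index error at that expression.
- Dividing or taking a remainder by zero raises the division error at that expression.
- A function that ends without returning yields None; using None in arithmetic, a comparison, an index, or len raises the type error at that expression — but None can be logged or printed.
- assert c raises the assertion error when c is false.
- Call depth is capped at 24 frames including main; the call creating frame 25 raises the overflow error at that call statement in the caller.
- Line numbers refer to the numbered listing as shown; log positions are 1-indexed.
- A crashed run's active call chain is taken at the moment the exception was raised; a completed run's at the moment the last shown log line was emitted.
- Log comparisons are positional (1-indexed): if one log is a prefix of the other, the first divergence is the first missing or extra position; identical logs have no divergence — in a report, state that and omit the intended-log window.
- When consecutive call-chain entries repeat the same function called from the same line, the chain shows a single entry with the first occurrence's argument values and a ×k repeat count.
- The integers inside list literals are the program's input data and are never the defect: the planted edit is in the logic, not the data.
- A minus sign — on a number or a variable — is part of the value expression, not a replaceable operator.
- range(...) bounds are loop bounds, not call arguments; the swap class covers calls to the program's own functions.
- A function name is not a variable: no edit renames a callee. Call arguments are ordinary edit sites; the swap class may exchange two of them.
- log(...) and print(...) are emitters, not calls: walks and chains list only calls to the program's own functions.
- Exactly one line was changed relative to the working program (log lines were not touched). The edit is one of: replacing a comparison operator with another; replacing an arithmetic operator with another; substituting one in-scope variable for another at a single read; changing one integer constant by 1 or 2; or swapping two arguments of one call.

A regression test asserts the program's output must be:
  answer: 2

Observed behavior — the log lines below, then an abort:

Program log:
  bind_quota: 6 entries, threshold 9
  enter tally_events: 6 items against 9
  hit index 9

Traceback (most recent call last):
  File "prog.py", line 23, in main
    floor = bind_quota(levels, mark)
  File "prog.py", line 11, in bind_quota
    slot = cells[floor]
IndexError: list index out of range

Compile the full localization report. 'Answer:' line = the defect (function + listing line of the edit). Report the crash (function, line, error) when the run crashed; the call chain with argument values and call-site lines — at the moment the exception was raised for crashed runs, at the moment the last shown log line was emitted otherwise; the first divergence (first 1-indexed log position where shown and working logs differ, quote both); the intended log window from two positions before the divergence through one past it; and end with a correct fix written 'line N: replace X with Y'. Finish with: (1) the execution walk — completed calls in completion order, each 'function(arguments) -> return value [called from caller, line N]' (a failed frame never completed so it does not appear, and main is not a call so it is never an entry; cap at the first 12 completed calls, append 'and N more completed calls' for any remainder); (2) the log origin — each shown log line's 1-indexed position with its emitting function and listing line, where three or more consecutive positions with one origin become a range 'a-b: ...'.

Answer: the defect is in tally_events at line 5.
Core observation: Everything matches until log position 3, which reads 'hit index 9' in place of 'hit index 3'.
Crash: bind_quota, line 11, IndexError.
Call chain: main -> bind_quota([12, 7, 4, 9, 9, 8], 9) (called at line 23).
First divergence: at position 3 the run shows 'hit index 9' where the working version logs 'hit index 3'.
Intended log window:
  1: bind_quota: 6 entries, threshold 9
  2: enter tally_events: 6 items against 9
  3: hit index 3
  4: driver got 27
Execution walk:
  tally_events([12, 7, 4, 9, 9, 8], 9) -> 9  [called from bind_quota, line 9]
Log origins:
  1: logged in bind_quota at line 8
  2: logged in tally_events at line 2
  3: logged in bind_quota at line 10
A correct fix: line 5: replace `mid` with `width`.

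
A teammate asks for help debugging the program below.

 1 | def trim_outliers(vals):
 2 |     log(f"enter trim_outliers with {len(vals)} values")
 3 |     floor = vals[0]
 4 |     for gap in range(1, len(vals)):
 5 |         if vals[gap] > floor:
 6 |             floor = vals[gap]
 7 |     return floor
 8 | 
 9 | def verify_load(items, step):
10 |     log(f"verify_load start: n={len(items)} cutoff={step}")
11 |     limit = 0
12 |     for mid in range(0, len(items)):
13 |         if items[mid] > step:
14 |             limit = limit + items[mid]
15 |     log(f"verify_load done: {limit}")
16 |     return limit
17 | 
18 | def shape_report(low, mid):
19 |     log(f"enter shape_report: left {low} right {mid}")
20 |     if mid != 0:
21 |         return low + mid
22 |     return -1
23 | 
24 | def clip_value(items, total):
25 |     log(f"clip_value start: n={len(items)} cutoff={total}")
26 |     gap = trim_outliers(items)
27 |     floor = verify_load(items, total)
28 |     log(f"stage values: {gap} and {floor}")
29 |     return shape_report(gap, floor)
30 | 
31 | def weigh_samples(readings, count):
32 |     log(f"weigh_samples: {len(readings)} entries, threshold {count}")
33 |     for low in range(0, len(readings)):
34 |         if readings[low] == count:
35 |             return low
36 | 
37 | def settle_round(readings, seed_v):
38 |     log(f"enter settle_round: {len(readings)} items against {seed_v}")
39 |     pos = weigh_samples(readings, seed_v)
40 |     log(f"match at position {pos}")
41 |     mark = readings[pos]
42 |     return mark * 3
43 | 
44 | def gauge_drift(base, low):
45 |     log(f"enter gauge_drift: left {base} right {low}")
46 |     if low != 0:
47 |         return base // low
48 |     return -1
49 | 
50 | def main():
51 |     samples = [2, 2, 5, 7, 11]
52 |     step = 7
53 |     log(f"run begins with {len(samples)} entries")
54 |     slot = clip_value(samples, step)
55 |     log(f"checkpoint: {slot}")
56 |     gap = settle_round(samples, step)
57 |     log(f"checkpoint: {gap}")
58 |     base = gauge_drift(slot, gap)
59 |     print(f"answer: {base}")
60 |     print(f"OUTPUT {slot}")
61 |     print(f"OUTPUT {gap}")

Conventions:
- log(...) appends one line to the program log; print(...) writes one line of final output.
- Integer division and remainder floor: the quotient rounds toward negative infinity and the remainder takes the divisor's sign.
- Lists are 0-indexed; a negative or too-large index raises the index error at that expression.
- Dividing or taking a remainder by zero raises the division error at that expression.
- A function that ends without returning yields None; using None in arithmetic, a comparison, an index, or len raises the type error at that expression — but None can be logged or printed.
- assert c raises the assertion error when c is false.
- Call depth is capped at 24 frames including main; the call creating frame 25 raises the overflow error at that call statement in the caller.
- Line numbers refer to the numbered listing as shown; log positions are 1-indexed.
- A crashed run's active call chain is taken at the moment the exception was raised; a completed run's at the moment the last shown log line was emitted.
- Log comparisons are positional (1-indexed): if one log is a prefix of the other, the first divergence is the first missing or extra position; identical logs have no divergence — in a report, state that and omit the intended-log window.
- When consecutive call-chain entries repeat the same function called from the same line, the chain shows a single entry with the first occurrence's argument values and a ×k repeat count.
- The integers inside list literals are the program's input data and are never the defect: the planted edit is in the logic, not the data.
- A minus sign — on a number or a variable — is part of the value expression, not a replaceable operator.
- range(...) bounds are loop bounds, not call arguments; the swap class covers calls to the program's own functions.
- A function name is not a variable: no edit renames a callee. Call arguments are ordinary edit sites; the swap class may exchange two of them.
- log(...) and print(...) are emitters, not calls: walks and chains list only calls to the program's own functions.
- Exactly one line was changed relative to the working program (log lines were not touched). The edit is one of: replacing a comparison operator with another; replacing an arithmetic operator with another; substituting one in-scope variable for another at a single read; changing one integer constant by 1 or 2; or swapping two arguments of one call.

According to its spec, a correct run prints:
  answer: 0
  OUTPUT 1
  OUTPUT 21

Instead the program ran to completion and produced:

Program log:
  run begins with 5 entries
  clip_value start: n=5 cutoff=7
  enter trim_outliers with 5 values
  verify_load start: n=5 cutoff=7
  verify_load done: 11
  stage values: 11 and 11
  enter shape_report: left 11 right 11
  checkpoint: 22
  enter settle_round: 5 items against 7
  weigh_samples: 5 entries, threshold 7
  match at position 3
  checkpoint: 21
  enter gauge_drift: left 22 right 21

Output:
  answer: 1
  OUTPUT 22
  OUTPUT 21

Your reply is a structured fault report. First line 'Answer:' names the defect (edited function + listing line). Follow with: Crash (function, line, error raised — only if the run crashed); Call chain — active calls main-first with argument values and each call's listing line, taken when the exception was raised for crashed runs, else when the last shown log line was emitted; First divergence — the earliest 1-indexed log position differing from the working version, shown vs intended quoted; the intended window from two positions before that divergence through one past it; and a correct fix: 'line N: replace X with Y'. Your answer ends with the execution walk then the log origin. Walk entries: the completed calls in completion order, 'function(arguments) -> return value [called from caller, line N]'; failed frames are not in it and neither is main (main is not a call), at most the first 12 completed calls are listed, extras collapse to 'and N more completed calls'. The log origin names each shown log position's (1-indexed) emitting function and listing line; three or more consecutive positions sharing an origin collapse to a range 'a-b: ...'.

Answer: the defect is in shape_report at line 21.
Key observation: The log first diverges at position 8: the faulty run prints 'checkpoint: 22' where the working version prints 'checkpoint: 1'.
Call chain: main -> gauge_drift(22, 21) (called at line 58).
First divergence: position 8 — shown 'checkpoint: 22', intended 'checkpoint: 1'.
Intended log window:
  6: stage values: 11 and 11
  7: enter shape_report: left 11 right 11
  8: checkpoint: 1
  9: enter settle_round: 5 items against 7
Execution walk:
  trim_outliers([2, 2, 5, 7, 11]) -> 11  [called from clip_value, line 26]
  verify_load([2, 2, 5, 7, 11], 7) -> 11  [called from clip_value, line 27]
  shape_report(11, 11) -> 22  [called from clip_value, line 29]
  clip_value([2, 2, 5, 7, 11], 7) -> 22  [called from main, line 54]
  weigh_samples([2, 2, 5, 7, 11], 7) -> 3  [called from settle_round, line 39]
  settle_round([2, 2, 5, 7, 11], 7) -> 21  [called from main, line 56]
  gauge_drift(22, 21) -> 1  [called from main, line 58]
Log origins:
  1 — main, line 53
  2 — clip_value, line 25
  3 — trim_outliers, line 2
  4 — verify_load, line 10
  5 — verify_load, line 15
  6 — clip_value, line 28
  7 — shape_report, line 19
  8 — main, line 55
  9 — settle_round, line 38
  10 — weigh_samples, line 32
  11 — settle_round, line 40
  12 — main, line 57
  13 — gauge_drift, line 45
A correct fix: line 21: replace `+` with `//`.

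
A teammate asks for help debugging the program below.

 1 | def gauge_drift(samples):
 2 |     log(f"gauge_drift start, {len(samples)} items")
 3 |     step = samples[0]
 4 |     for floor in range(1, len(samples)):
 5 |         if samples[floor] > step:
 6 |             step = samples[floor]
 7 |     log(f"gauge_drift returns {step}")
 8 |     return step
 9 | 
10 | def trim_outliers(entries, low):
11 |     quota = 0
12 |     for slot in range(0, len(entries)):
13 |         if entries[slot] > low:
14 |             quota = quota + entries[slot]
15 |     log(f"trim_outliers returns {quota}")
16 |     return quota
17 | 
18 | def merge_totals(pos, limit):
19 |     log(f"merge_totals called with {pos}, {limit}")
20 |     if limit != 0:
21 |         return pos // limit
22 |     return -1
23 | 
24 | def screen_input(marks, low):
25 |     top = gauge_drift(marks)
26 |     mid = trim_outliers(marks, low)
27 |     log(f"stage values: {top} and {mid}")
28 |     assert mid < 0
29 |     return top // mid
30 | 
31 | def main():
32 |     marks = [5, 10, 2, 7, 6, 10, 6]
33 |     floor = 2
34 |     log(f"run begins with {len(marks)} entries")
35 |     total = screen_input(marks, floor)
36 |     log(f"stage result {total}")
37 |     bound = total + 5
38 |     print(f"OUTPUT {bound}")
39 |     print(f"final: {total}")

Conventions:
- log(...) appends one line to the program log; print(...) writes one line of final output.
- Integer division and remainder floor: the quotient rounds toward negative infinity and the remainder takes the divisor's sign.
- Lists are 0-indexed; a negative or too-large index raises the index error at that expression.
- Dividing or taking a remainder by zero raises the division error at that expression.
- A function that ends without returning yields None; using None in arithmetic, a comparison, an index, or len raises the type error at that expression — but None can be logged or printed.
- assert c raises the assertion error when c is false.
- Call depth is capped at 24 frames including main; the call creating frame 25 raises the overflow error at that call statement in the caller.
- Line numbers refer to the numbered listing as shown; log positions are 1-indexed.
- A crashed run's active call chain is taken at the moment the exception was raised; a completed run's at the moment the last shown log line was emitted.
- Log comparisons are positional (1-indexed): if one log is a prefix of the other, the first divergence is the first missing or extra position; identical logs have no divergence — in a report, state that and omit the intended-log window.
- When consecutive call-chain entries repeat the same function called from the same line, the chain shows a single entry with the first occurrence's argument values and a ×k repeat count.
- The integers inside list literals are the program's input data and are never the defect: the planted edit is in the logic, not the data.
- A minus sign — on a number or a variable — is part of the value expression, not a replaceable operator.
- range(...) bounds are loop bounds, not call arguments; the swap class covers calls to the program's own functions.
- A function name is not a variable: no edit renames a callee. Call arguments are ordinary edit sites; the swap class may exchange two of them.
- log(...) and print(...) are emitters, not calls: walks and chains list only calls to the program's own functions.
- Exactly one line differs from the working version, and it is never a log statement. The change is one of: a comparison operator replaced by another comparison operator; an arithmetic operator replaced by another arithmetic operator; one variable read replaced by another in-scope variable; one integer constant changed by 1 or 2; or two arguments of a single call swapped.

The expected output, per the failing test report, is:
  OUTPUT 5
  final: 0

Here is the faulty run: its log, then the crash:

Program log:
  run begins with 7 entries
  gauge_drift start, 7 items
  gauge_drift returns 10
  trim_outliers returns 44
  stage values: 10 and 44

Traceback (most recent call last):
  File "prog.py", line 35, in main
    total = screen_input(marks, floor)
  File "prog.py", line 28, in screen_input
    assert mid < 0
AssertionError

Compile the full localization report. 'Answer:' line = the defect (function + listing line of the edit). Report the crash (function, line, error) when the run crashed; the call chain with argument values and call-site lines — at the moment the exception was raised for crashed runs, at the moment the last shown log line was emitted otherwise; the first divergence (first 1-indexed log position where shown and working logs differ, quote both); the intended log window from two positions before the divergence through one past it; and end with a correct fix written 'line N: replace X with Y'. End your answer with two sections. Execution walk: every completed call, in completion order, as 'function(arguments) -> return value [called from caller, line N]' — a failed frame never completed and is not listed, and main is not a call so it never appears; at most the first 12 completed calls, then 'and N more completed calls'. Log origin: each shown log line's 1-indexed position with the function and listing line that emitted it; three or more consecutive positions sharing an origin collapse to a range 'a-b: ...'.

Answer: the defect is in screen_input at line 28.
Core observation: The shown log is a 5-line prefix of the intended one, whose next entry is 'stage result 0'.
Crash: screen_input, line 28, AssertionError.
Call chain: main -> screen_input([5, 10, 2, 7, 6, 10, 6], 2) (called at line 35).
First divergence: position 6 — the faulty run's log ends after 5 lines; the working version continues with 'stage result 0'.
Intended log window:
  4: trim_outliers returns 44
  5: stage values: 10 and 44
  6: stage result 0
Execution walk:
  gauge_drift([5, 10, 2, 7, 6, 10, 6]) -> 10  [called from screen_input, line 25]
  trim_outliers([5, 10, 2, 7, 6, 10, 6], 2) -> 44  [called from screen_input, line 26]
Origin of each log line:
  1: from main, line 34
  2: from gauge_drift, line 2
  3: from gauge_drift, line 7
  4: from trim_outliers, line 15
  5: from screen_input, line 27
A correct fix: line 28: replace `<` with `>`.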